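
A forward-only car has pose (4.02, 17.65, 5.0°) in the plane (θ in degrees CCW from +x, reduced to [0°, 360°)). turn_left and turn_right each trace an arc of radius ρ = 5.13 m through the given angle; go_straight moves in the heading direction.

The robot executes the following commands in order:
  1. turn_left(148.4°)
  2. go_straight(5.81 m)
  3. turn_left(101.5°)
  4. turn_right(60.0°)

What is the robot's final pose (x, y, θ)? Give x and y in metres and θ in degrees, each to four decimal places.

set_pose: (x, y, θ) = (4.0200, 17.6500, 5.0000°), ρ = 5.13
turn_left(148.4°): centre at ρ to the left, rotate +148.4° → (5.8699, 27.3475, 153.4000°)
go_straight(5.81): x += 5.81·cos θ, y += 5.81·sin θ → (0.6749, 29.9490, 153.4000°)
turn_left(101.5°): centre at ρ to the left, rotate +101.5° → (-6.5750, 26.6983, 254.9000°)
turn_right(60.0°): centre at ρ to the right, rotate −60.0° → (-10.2088, 23.0772, 194.9000°)

(-10.2088, 23.0772, 194.9000°)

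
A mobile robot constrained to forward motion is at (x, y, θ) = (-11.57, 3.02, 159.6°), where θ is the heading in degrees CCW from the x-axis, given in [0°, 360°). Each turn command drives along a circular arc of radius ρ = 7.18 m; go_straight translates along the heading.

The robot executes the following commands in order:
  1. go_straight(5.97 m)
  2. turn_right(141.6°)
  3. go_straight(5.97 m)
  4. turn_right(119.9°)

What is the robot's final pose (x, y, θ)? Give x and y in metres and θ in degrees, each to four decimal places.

set_pose: (x, y, θ) = (-11.5700, 3.0200, 159.6000°), ρ = 7.18
go_straight(5.97): x += 5.97·cos θ, y += 5.97·sin θ → (-17.1656, 5.1010, 159.6000°)
turn_right(141.6°): centre at ρ to the right, rotate −141.6° → (-16.8816, 18.6592, 18.0000°)
go_straight(5.97): x += 5.97·cos θ, y += 5.97·sin θ → (-11.2038, 20.5041, 18.0000°)
turn_right(119.9°): centre at ρ to the right, rotate −119.9° → (-1.9593, 12.1949, -101.9000° ≡ 258.1000°)

(-1.9593, 12.1949, 258.1000°)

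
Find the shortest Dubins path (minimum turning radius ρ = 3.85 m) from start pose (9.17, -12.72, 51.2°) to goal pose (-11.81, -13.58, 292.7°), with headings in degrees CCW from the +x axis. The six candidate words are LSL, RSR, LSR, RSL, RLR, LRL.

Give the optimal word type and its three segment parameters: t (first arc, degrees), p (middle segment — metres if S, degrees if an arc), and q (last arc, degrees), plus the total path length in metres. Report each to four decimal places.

Let ψ = atan2(Δy, Δx) = atan2(-0.86, -20.98) = -177.6527° be the start→goal bearing.
Normalize: d = |goal − start| / ρ = 20.997619/3.85 = 5.453927, α = (θ_start − ψ) mod 360° = 228.8527° = 3.994233 rad, β = (θ_goal − ψ) mod 360° = 110.3527° = 1.926018 rad.
Common terms: sin α = -0.753020, cos α = -0.657997, sin β = 0.937570, cos β = -0.347798, cos(α−β) = -0.477159, d² = 29.745320. Work in radians in the unit-radius frame; every candidate has L = ρ·(t + p + q).
LSL: p² = 2 + d² − 2cos(α−β) + 2d(sin α − sin β) = 14.258931; p = √p² = 3.776100; φ = atan2(cos β − cos α, d + sin α − sin β) = 0.082241 rad; t = (φ − α) mod 2π = 2.371193 rad, q = (β − φ) mod 2π = 1.843777 rad → L = 3.85·(2.371193 + 3.776100 + 1.843777) = 3.85·7.991070 = 30.765620 m
RSR: p² = 2 + d² − 2cos(α−β) + 2d(sin β − sin α) = 51.140343; p = √p² = 7.151248; φ = atan2(cos α − cos β, d − sin α + sin β) = -0.043391 rad; t = (α − φ) mod 2π = 4.037623 rad, q = (φ − β) mod 2π = 4.313777 rad → L = 3.85·(4.037623 + 7.151248 + 4.313777) = 3.85·15.502648 = 59.685195 m
LSR: p² = d² − 2 + 2cos(α−β) + 2d(sin α + sin β) = 28.804040; p = √p² = 5.366939; φ = atan2(−cos α − cos β, d + sin α + sin β) − atan2(−2, p) = 0.533234 rad; t = (φ − α) mod 2π = 2.822187 rad, q = (φ − β) mod 2π = 4.890402 rad → L = 3.85·(2.822187 + 5.366939 + 4.890402) = 3.85·13.079529 = 50.356185 m
RSL: p² = d² − 2 + 2cos(α−β) − 2d(sin α + sin β) = 24.777965; p = √p² = 4.977747; φ = atan2(cos α + cos β, d − sin α − sin β) − atan2(2, p) = -0.570654 rad; t = (α − φ) mod 2π = 4.564887 rad, q = (β − φ) mod 2π = 2.496671 rad → L = 3.85·(4.564887 + 4.977747 + 2.496671) = 3.85·12.039305 = 46.351324 m
RLR: c = (6 − d² + 2cos(α−β) + 2d(sin α − sin β))/8 = -5.392543, |c| > 1 → infeasible
LRL: c = (6 − d² + 2cos(α−β) − 2d(sin α − sin β))/8 = -0.782366; p = 2π − arccos c = 3.813933 rad; φ = atan2(cos β − cos α, d + sin α − sin β) = 0.082241 rad; t = (φ − α + p/2) mod 2π = 4.278160 rad, q = (β − α − t + p) mod 2π = 3.750743 rad → L = 3.85·(4.278160 + 3.813933 + 3.750743) = 3.85·11.842836 = 45.594917 m
Shortest: LSL with L = 30.765620 m ≈ 30.7656 m
Convert LSL to answer units (arcs ×180/π): t = 2.371193·180/π = 135.8594°, p = ρ·p = 3.85·3.776100 = 14.5380 m, q = 1.843777·180/π = 105.6406°, L = 30.7656 m.

LSL: t = 135.8594°, p = 14.5380 m, q = 105.6406°, L = 30.7656 m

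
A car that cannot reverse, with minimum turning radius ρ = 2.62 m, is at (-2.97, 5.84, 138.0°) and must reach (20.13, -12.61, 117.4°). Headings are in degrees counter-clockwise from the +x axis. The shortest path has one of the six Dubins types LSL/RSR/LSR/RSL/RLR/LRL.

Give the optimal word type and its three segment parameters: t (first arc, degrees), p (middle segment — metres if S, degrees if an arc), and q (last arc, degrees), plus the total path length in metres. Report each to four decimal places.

LSL: t = 183.8288°, p = 28.6542 m, q = 155.5712°, L = 44.1742 m

Let ψ = atan2(Δy, Δx) = atan2(-18.45, 23.10) = -38.6144° be the start→goal bearing.
Normalize: d = |goal − start| / ρ = 29.563702/2.62 = 11.283856, α = (θ_start − ψ) mod 360° = 176.6144° = 3.082503 rad, β = (θ_goal − ψ) mod 360° = 156.0144° = 2.722965 rad.
Common terms: sin α = 0.059055, cos α = -0.998255, sin β = 0.406507, cos β = -0.913648, cos(α−β) = 0.936060, d² = 127.325404. Work in radians in the unit-radius frame; every candidate has L = ρ·(t + p + q).
LSL: p² = 2 + d² − 2cos(α−β) + 2d(sin α − sin β) = 119.612098; p = √p² = 10.936732; φ = atan2(cos β − cos α, d + sin α − sin β) = 0.007736 rad; t = (φ − α) mod 2π = 3.208419 rad, q = (β − φ) mod 2π = 2.715229 rad → L = 2.62·(3.208419 + 10.936732 + 2.715229) = 2.62·16.860379 = 44.174193 m
RSR: p² = 2 + d² − 2cos(α−β) + 2d(sin β − sin α) = 135.294471; p = √p² = 11.631615; φ = atan2(cos α − cos β, d − sin α + sin β) = -0.007274 rad; t = (α − φ) mod 2π = 3.089777 rad, q = (φ − β) mod 2π = 3.552946 rad → L = 2.62·(3.089777 + 11.631615 + 3.552946) = 2.62·18.274338 = 47.878766 m
LSR: p² = d² − 2 + 2cos(α−β) + 2d(sin α + sin β) = 137.704198; p = √p² = 11.734743; φ = atan2(−cos α − cos β, d + sin α + sin β) − atan2(−2, p) = 0.330121 rad; t = (φ − α) mod 2π = 3.530804 rad, q = (φ − β) mod 2π = 3.890342 rad → L = 2.62·(3.530804 + 11.734743 + 3.890342) = 2.62·19.155888 = 50.188428 m
RSL: p² = d² − 2 + 2cos(α−β) − 2d(sin α + sin β) = 116.690848; p = √p² = 10.802354; φ = atan2(cos α + cos β, d − sin α − sin β) − atan2(2, p) = -0.357994 rad; t = (α − φ) mod 2π = 3.440497 rad, q = (β − φ) mod 2π = 3.080959 rad → L = 2.62·(3.440497 + 10.802354 + 3.080959) = 2.62·17.323810 = 45.388383 m
RLR: c = (6 − d² + 2cos(α−β) + 2d(sin α − sin β))/8 = -15.911809, |c| > 1 → infeasible
LRL: c = (6 − d² + 2cos(α−β) − 2d(sin α − sin β))/8 = -13.951512, |c| > 1 → infeasible
Shortest: LSL with L = 44.174193 m ≈ 44.1742 m
Convert LSL to answer units (arcs ×180/π): t = 3.208419·180/π = 183.8288°, p = ρ·p = 2.62·10.936732 = 28.6542 m, q = 2.715229·180/π = 155.5712°, L = 44.1742 m.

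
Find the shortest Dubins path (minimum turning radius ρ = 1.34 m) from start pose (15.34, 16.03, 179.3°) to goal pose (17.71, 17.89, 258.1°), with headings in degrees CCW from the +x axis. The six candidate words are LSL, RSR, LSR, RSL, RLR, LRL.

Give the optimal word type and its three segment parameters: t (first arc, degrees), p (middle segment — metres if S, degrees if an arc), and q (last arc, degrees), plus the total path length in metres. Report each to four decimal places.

Let ψ = atan2(Δy, Δx) = atan2(1.86, 2.37) = 38.1252° be the start→goal bearing.
Normalize: d = |goal − start| / ρ = 3.012723/1.34 = 2.248301, α = (θ_start − ψ) mod 360° = 141.1748° = 2.463965 rad, β = (θ_goal − ψ) mod 360° = 219.9748° = 3.839285 rad.
Common terms: sin α = 0.626946, cos α = -0.779062, sin β = -0.642451, cos β = -0.766327, cos(α−β) = 0.194234, d² = 5.054856. Work in radians in the unit-radius frame; every candidate has L = ρ·(t + p + q).
LSL: p² = 2 + d² − 2cos(α−β) + 2d(sin α − sin β) = 12.374361; p = √p² = 3.517721; φ = atan2(cos β − cos α, d + sin α − sin β) = 0.003620 rad; t = (φ − α) mod 2π = 3.822840 rad, q = (β − φ) mod 2π = 3.835664 rad → L = 1.34·(3.822840 + 3.517721 + 3.835664) = 1.34·11.176226 = 14.976142 m
RSR: p² = 2 + d² − 2cos(α−β) + 2d(sin β − sin α) = 0.958414; p = √p² = 0.978986; φ = atan2(cos α − cos β, d − sin α + sin β) = -0.013009 rad; t = (α − φ) mod 2π = 2.476975 rad, q = (φ − β) mod 2π = 2.430891 rad → L = 1.34·(2.476975 + 0.978986 + 2.430891) = 1.34·5.886852 = 7.888382 m
LSR: p² = d² − 2 + 2cos(α−β) + 2d(sin α + sin β) = 3.373607; p = √p² = 1.836738; φ = atan2(−cos α − cos β, d + sin α + sin β) − atan2(−2, p) = 1.433351 rad; t = (φ − α) mod 2π = 5.252570 rad, q = (φ − β) mod 2π = 3.877251 rad → L = 1.34·(5.252570 + 1.836738 + 3.877251) = 1.34·10.966560 = 14.695190 m
RSL: p² = d² − 2 + 2cos(α−β) − 2d(sin α + sin β) = 3.513043; p = √p² = 1.874311; φ = atan2(cos α + cos β, d − sin α − sin β) − atan2(2, p) = -1.416816 rad; t = (α − φ) mod 2π = 3.880781 rad, q = (β − φ) mod 2π = 5.256101 rad → L = 1.34·(3.880781 + 1.874311 + 5.256101) = 1.34·11.011193 = 14.754998 m
RLR: c = (6 − d² + 2cos(α−β) + 2d(sin α − sin β))/8 = 0.880198; p = 2π − arccos c = 5.788669 rad; φ = atan2(cos α − cos β, d − sin α + sin β) = -0.013009 rad; t = (α − φ + p/2) mod 2π = 5.371309 rad, q = (α − β − t + p) mod 2π = 5.325225 rad → L = 1.34·(5.371309 + 5.788669 + 5.325225) = 1.34·16.485203 = 22.090172 m
LRL: c = (6 − d² + 2cos(α−β) − 2d(sin α − sin β))/8 = -0.546795; p = 2π − arccos c = 4.133857 rad; φ = atan2(cos β − cos α, d + sin α − sin β) = 0.003620 rad; t = (φ − α + p/2) mod 2π = 5.889769 rad, q = (β − α − t + p) mod 2π = 5.902593 rad → L = 1.34·(5.889769 + 4.133857 + 5.902593) = 1.34·15.926220 = 21.341134 m
Shortest: RSR with L = 7.888382 m ≈ 7.8884 m
Convert RSR to answer units (arcs ×180/π): t = 2.476975·180/π = 141.9202°, p = ρ·p = 1.34·0.978986 = 1.3118 m, q = 2.430891·180/π = 139.2798°, L = 7.8884 m.

RSR: t = 141.9202°, p = 1.3118 m, q = 139.2798°, L = 7.8884 m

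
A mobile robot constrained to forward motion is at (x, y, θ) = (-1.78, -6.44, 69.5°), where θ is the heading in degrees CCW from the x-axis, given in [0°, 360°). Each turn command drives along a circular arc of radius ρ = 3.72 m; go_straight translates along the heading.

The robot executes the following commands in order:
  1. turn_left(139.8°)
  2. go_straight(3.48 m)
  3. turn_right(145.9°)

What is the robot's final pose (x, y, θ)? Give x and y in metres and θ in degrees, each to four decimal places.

(-15.2665, 1.3136, 63.4000°)

set_pose: (x, y, θ) = (-1.7800, -6.4400, 69.5000°), ρ = 3.72
turn_left(139.8°): centre at ρ to the left, rotate +139.8° → (-7.0849, -1.8931, 209.3000°)
go_straight(3.48): x += 3.48·cos θ, y += 3.48·sin θ → (-10.1197, -3.5962, 209.3000°)
turn_right(145.9°): centre at ρ to the right, rotate −145.9° → (-15.2665, 1.3136, 63.4000°)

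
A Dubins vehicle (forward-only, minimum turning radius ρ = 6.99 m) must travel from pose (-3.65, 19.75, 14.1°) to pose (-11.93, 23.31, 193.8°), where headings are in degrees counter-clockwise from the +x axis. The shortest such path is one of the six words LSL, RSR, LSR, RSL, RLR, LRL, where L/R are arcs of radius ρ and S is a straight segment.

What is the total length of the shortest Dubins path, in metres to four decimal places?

Let ψ = atan2(Δy, Δx) = atan2(3.56, -8.28) = 156.7346° be the start→goal bearing.
Normalize: d = |goal − start| / ρ = 9.012880/6.99 = 1.289396, α = (θ_start − ψ) mod 360° = 217.3654° = 3.793741 rad, β = (θ_goal − ψ) mod 360° = 37.0654° = 0.646913 rad.
Common terms: sin α = -0.606896, cos α = -0.794782, sin β = 0.602726, cos β = 0.797948, cos(α−β) = -0.999986, d² = 1.662543. Work in radians in the unit-radius frame; every candidate has L = ρ·(t + p + q).
LSL: p² = 2 + d² − 2cos(α−β) + 2d(sin α − sin β) = 2.543153; p = √p² = 1.594727; φ = atan2(cos β − cos α, d + sin α − sin β) = 1.520751 rad; t = (φ − α) mod 2π = 4.010195 rad, q = (β − φ) mod 2π = 5.409347 rad → L = 6.99·(4.010195 + 1.594727 + 5.409347) = 6.99·11.014269 = 76.989737 m
RSR: p² = 2 + d² − 2cos(α−β) + 2d(sin β − sin α) = 8.781878; p = √p² = 2.963423; φ = atan2(cos α − cos β, d − sin α + sin β) = -0.567426 rad; t = (α − φ) mod 2π = 4.361167 rad, q = (φ − β) mod 2π = 5.068847 rad → L = 6.99·(4.361167 + 2.963423 + 5.068847) = 6.99·12.393437 = 86.630126 m
LSR: p² = d² − 2 + 2cos(α−β) + 2d(sin α + sin β) = -2.348183 < 0 → infeasible
RSL: p² = d² − 2 + 2cos(α−β) − 2d(sin α + sin β) = -2.326677 < 0 → infeasible
RLR: c = (6 − d² + 2cos(α−β) + 2d(sin α − sin β))/8 = -0.097735; p = 2π − arccos c = 4.614498 rad; φ = atan2(cos α − cos β, d − sin α + sin β) = -0.567426 rad; t = (α − φ + p/2) mod 2π = 0.385231 rad, q = (α − β − t + p) mod 2π = 1.092911 rad → L = 6.99·(0.385231 + 4.614498 + 1.092911) = 6.99·6.092639 = 42.587549 m
LRL: c = (6 − d² + 2cos(α−β) − 2d(sin α − sin β))/8 = 0.682106; p = 2π − arccos c = 5.463028 rad; φ = atan2(cos β − cos α, d + sin α − sin β) = 1.520751 rad; t = (φ − α + p/2) mod 2π = 0.458524 rad, q = (β − α − t + p) mod 2π = 1.857675 rad → L = 6.99·(0.458524 + 5.463028 + 1.857675) = 6.99·7.779227 = 54.376794 m
Shortest: RLR with L = 42.587549 m ≈ 42.5875 m

42.5875 m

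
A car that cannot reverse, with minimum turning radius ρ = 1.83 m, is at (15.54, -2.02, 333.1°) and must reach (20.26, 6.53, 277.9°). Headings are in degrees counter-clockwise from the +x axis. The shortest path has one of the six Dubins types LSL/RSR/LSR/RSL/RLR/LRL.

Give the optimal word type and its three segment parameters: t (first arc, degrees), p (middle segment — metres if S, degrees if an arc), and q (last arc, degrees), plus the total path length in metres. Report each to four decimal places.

LSR: t = 131.1846°, p = 5.9473 m, q = 186.3846°, L = 16.0903 m

Let ψ = atan2(Δy, Δx) = atan2(8.55, 4.72) = 61.0992° be the start→goal bearing.
Normalize: d = |goal − start| / ρ = 9.766315/1.83 = 5.336784, α = (θ_start − ψ) mod 360° = 272.0008° = 4.747309 rad, β = (θ_goal − ψ) mod 360° = 216.8008° = 3.783887 rad.
Common terms: sin α = -0.999390, cos α = 0.034913, sin β = -0.599034, cos β = -0.800724, cos(α−β) = 0.570714, d² = 28.481263. Work in radians in the unit-radius frame; every candidate has L = ρ·(t + p + q).
LSL: p² = 2 + d² − 2cos(α−β) + 2d(sin α − sin β) = 25.066606; p = √p² = 5.006656; φ = atan2(cos β − cos α, d + sin α − sin β) = -0.167690 rad; t = (φ − α) mod 2π = 1.368187 rad, q = (β − φ) mod 2π = 3.951577 rad → L = 1.83·(1.368187 + 5.006656 + 3.951577) = 1.83·10.326420 = 18.897348 m
RSR: p² = 2 + d² − 2cos(α−β) + 2d(sin β − sin α) = 33.613065; p = √p² = 5.797678; φ = atan2(cos α − cos β, d − sin α + sin β) = 0.144637 rad; t = (α − φ) mod 2π = 4.602672 rad, q = (φ − β) mod 2π = 2.643935 rad → L = 1.83·(4.602672 + 5.797678 + 2.643935) = 1.83·13.044285 = 23.871041 m
LSR: p² = d² − 2 + 2cos(α−β) + 2d(sin α + sin β) = 10.561798; p = √p² = 3.249892; φ = atan2(−cos α − cos β, d + sin α + sin β) − atan2(−2, p) = 0.753727 rad; t = (φ − α) mod 2π = 2.289603 rad, q = (φ − β) mod 2π = 3.253025 rad → L = 1.83·(2.289603 + 3.249892 + 3.253025) = 1.83·8.792520 = 16.090311 m
RSL: p² = d² − 2 + 2cos(α−β) − 2d(sin α + sin β) = 44.683582; p = √p² = 6.684578; φ = atan2(cos α + cos β, d − sin α − sin β) − atan2(2, p) = -0.400697 rad; t = (α − φ) mod 2π = 5.148006 rad, q = (β − φ) mod 2π = 4.184584 rad → L = 1.83·(5.148006 + 6.684578 + 4.184584) = 1.83·16.017168 = 29.311417 m
RLR: c = (6 − d² + 2cos(α−β) + 2d(sin α − sin β))/8 = -3.201633, |c| > 1 → infeasible
LRL: c = (6 − d² + 2cos(α−β) − 2d(sin α − sin β))/8 = -2.133326, |c| > 1 → infeasible
Shortest: LSR with L = 16.090311 m ≈ 16.0903 m
Convert LSR to answer units (arcs ×180/π): t = 2.289603·180/π = 131.1846°, p = ρ·p = 1.83·3.249892 = 5.9473 m, q = 3.253025·180/π = 186.3846°, L = 16.0903 m.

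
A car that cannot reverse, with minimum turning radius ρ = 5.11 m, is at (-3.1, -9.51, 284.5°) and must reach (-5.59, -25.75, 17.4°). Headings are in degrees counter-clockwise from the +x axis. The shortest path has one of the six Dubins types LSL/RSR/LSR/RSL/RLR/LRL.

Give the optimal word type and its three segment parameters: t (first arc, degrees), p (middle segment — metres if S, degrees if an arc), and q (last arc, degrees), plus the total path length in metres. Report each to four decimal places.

RLR: t = 101.2991°, p = 196.3180°, q = 2.1189°, L = 26.7324 m

Let ψ = atan2(Δy, Δx) = atan2(-16.24, -2.49) = -98.7170° be the start→goal bearing.
Normalize: d = |goal − start| / ρ = 16.429781/5.11 = 3.215221, α = (θ_start − ψ) mod 360° = 23.2170° = 0.405213 rad, β = (θ_goal − ψ) mod 360° = 116.1170° = 2.026624 rad.
Common terms: sin α = 0.394215, cos α = 0.919018, sin β = 0.897897, cos β = -0.440206, cos(α−β) = -0.050593, d² = 10.337648. Work in radians in the unit-radius frame; every candidate has L = ρ·(t + p + q).
LSL: p² = 2 + d² − 2cos(α−β) + 2d(sin α − sin β) = 9.199933; p = √p² = 3.033139; φ = atan2(cos β − cos α, d + sin α − sin β) = -0.464666 rad; t = (φ − α) mod 2π = 5.413306 rad, q = (β − φ) mod 2π = 2.491290 rad → L = 5.11·(5.413306 + 3.033139 + 2.491290) = 5.11·10.937735 = 55.891827 m
RSR: p² = 2 + d² − 2cos(α−β) + 2d(sin β − sin α) = 15.677735; p = √p² = 3.959512; φ = atan2(cos α − cos β, d − sin α + sin β) = 0.350408 rad; t = (α − φ) mod 2π = 0.054805 rad, q = (φ − β) mod 2π = 4.606969 rad → L = 5.11·(0.054805 + 3.959512 + 4.606969) = 5.11·8.621286 = 44.054774 m
LSR: p² = d² − 2 + 2cos(α−β) + 2d(sin α + sin β) = 16.545312; p = √p² = 4.067593; φ = atan2(−cos α − cos β, d + sin α + sin β) − atan2(−2, p) = 0.351146 rad; t = (φ − α) mod 2π = 6.229118 rad, q = (φ − β) mod 2π = 4.607707 rad → L = 5.11·(6.229118 + 4.067593 + 4.607707) = 5.11·14.904418 = 76.161576 m
RSL: p² = d² − 2 + 2cos(α−β) − 2d(sin α + sin β) = -0.072387 < 0 → infeasible
RLR: c = (6 − d² + 2cos(α−β) + 2d(sin α − sin β))/8 = -0.959717; p = 2π − arccos c = 3.426396 rad; φ = atan2(cos α − cos β, d − sin α + sin β) = 0.350408 rad; t = (α − φ + p/2) mod 2π = 1.768003 rad, q = (α − β − t + p) mod 2π = 0.036982 rad → L = 5.11·(1.768003 + 3.426396 + 0.036982) = 5.11·5.231381 = 26.732359 m
LRL: c = (6 − d² + 2cos(α−β) − 2d(sin α − sin β))/8 = -0.149992; p = 2π − arccos c = 4.561829 rad; φ = atan2(cos β − cos α, d + sin α − sin β) = -0.464666 rad; t = (φ − α + p/2) mod 2π = 1.411035 rad, q = (β − α − t + p) mod 2π = 4.772205 rad → L = 5.11·(1.411035 + 4.561829 + 4.772205) = 5.11·10.745069 = 54.907304 m
Shortest: RLR with L = 26.732359 m ≈ 26.7324 m
Convert RLR to answer units (arcs ×180/π): t = 1.768003·180/π = 101.2991°, p = 3.426396·180/π = 196.3180°, q = 0.036982·180/π = 2.1189°, L = 26.7324 m.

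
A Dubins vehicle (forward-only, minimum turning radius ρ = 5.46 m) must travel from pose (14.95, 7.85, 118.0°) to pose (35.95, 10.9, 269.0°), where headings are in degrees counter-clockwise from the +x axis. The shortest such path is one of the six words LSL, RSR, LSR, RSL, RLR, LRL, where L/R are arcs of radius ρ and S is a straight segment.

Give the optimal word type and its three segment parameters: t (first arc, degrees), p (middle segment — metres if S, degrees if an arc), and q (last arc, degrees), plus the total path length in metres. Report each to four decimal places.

Let ψ = atan2(Δy, Δx) = atan2(3.05, 21.00) = 8.2637° be the start→goal bearing.
Normalize: d = |goal − start| / ρ = 21.220332/5.46 = 3.886508, α = (θ_start − ψ) mod 360° = 109.7363° = 1.915259 rad, β = (θ_goal − ψ) mod 360° = 260.7363° = 4.550706 rad.
Common terms: sin α = 0.941257, cos α = -0.337691, sin β = -0.986958, cos β = -0.160979, cos(α−β) = -0.874620, d² = 15.104942. Work in radians in the unit-radius frame; every candidate has L = ρ·(t + p + q).
LSL: p² = 2 + d² − 2cos(α−β) + 2d(sin α − sin β) = 33.842226; p = √p² = 5.817407; φ = atan2(cos β − cos α, d + sin α − sin β) = 0.030381 rad; t = (φ − α) mod 2π = 4.398307 rad, q = (β − φ) mod 2π = 4.520325 rad → L = 5.46·(4.398307 + 5.817407 + 4.520325) = 5.46·14.736040 = 80.458776 m
RSR: p² = 2 + d² − 2cos(α−β) + 2d(sin β − sin α) = 3.866138; p = √p² = 1.966250; φ = atan2(cos α − cos β, d − sin α + sin β) = -0.089994 rad; t = (α − φ) mod 2π = 2.005253 rad, q = (φ − β) mod 2π = 1.642485 rad → L = 5.46·(2.005253 + 1.966250 + 1.642485) = 5.46·5.613988 = 30.652374 m
LSR: p² = d² − 2 + 2cos(α−β) + 2d(sin α + sin β) = 11.000471; p = √p² = 3.316696; φ = atan2(−cos α − cos β, d + sin α + sin β) − atan2(−2, p) = 0.671742 rad; t = (φ − α) mod 2π = 5.039669 rad, q = (φ − β) mod 2π = 2.404221 rad → L = 5.46·(5.039669 + 3.316696 + 2.404221) = 5.46·10.760586 = 58.752798 m
RSL: p² = d² − 2 + 2cos(α−β) − 2d(sin α + sin β) = 11.710935; p = √p² = 3.422124; φ = atan2(cos α + cos β, d − sin α − sin β) − atan2(2, p) = -0.655037 rad; t = (α − φ) mod 2π = 2.570296 rad, q = (β − φ) mod 2π = 5.205744 rad → L = 5.46·(2.570296 + 3.422124 + 5.205744) = 5.46·11.198164 = 61.141977 m
RLR: c = (6 − d² + 2cos(α−β) + 2d(sin α − sin β))/8 = 0.516733; p = 2π − arccos c = 5.255419 rad; φ = atan2(cos α − cos β, d − sin α + sin β) = -0.089994 rad; t = (α − φ + p/2) mod 2π = 4.632962 rad, q = (α − β − t + p) mod 2π = 4.270195 rad → L = 5.46·(4.632962 + 5.255419 + 4.270195) = 5.46·14.158577 = 77.305829 m
LRL: c = (6 − d² + 2cos(α−β) − 2d(sin α − sin β))/8 = -3.230278, |c| > 1 → infeasible
Shortest: RSR with L = 30.652374 m ≈ 30.6524 m
Convert RSR to answer units (arcs ×180/π): t = 2.005253·180/π = 114.8925°, p = ρ·p = 5.46·1.966250 = 10.7357 m, q = 1.642485·180/π = 94.1075°, L = 30.6524 m.

RSR: t = 114.8925°, p = 10.7357 m, q = 94.1075°, L = 30.6524 m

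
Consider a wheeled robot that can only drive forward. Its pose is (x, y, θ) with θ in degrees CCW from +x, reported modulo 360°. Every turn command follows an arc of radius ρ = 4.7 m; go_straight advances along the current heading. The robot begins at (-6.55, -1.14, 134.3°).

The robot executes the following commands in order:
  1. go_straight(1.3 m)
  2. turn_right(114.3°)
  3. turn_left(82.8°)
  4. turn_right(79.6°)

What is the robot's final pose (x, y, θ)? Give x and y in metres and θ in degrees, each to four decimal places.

set_pose: (x, y, θ) = (-6.5500, -1.1400, 134.3000°), ρ = 4.7
go_straight(1.3): x += 1.3·cos θ, y += 1.3·sin θ → (-7.4579, -0.2096, 134.3000°)
turn_right(114.3°): centre at ρ to the right, rotate −114.3° → (-5.7017, 7.4895, 20.0000°)
turn_left(82.8°): centre at ρ to the left, rotate +82.8° → (-2.7260, 12.9473, 102.8000°)
turn_right(79.6°): centre at ρ to the right, rotate −79.6° → (0.0057, 18.3086, 23.2000°)

(0.0057, 18.3086, 23.2000°)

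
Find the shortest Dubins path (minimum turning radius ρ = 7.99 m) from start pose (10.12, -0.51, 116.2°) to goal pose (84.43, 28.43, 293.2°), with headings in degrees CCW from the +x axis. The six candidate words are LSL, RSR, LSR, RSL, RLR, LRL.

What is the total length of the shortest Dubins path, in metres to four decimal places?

89.3272 m

Let ψ = atan2(Δy, Δx) = atan2(28.94, 74.31) = 21.2784° be the start→goal bearing.
Normalize: d = |goal − start| / ρ = 79.746471/7.99 = 9.980785, α = (θ_start − ψ) mod 360° = 94.9216° = 1.656694 rad, β = (θ_goal − ψ) mod 360° = 271.9216° = 4.745927 rad.
Common terms: sin α = 0.996313, cos α = -0.085792, sin β = -0.999438, cos β = 0.033532, cos(α−β) = -0.998630, d² = 99.616067. Work in radians in the unit-radius frame; every candidate has L = ρ·(t + p + q).
LSL: p² = 2 + d² − 2cos(α−β) + 2d(sin α − sin β) = 143.451643; p = √p² = 11.977130; φ = atan2(cos β − cos α, d + sin α − sin β) = 0.009963 rad; t = (φ − α) mod 2π = 4.636454 rad, q = (β − φ) mod 2π = 4.735964 rad → L = 7.99·(4.636454 + 11.977130 + 4.735964) = 7.99·21.349548 = 170.582889 m
RSR: p² = 2 + d² − 2cos(α−β) + 2d(sin β − sin α) = 63.775010; p = √p² = 7.985926; φ = atan2(cos α − cos β, d − sin α + sin β) = -0.014942 rad; t = (α − φ) mod 2π = 1.671637 rad, q = (φ − β) mod 2π = 1.522316 rad → L = 7.99·(1.671637 + 7.985926 + 1.522316) = 7.99·11.179878 = 89.327227 m
LSR: p² = d² − 2 + 2cos(α−β) + 2d(sin α + sin β) = 95.556436; p = √p² = 9.775297; φ = atan2(−cos α − cos β, d + sin α + sin β) − atan2(−2, p) = 0.207050 rad; t = (φ − α) mod 2π = 4.833541 rad, q = (φ − β) mod 2π = 1.744308 rad → L = 7.99·(4.833541 + 9.775297 + 1.744308) = 7.99·16.353146 = 130.661638 m
RSL: p² = d² − 2 + 2cos(α−β) − 2d(sin α + sin β) = 95.681180; p = √p² = 9.781676; φ = atan2(cos α + cos β, d − sin α − sin β) − atan2(2, p) = -0.206919 rad; t = (α − φ) mod 2π = 1.863613 rad, q = (β − φ) mod 2π = 4.952846 rad → L = 7.99·(1.863613 + 9.781676 + 4.952846) = 7.99·16.598134 = 132.619093 m
RLR: c = (6 − d² + 2cos(α−β) + 2d(sin α − sin β))/8 = -6.971876, |c| > 1 → infeasible
LRL: c = (6 − d² + 2cos(α−β) − 2d(sin α − sin β))/8 = -16.931455, |c| > 1 → infeasible
Shortest: RSR with L = 89.327227 m ≈ 89.3272 m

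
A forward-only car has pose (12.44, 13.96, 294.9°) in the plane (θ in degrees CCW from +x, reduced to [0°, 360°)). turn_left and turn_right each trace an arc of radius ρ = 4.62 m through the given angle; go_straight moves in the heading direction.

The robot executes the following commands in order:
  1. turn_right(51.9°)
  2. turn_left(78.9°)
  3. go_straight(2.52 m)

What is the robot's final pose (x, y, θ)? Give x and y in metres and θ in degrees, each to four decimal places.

set_pose: (x, y, θ) = (12.4400, 13.9600, 294.9000°), ρ = 4.62
turn_right(51.9°): centre at ρ to the right, rotate −51.9° → (12.3659, 9.9174, 243.0000°)
turn_left(78.9°): centre at ρ to the left, rotate +78.9° → (13.6317, 4.1843, 321.9000°)
go_straight(2.52): x += 2.52·cos θ, y += 2.52·sin θ → (15.6147, 2.6294, 321.9000°)

(15.6147, 2.6294, 321.9000°)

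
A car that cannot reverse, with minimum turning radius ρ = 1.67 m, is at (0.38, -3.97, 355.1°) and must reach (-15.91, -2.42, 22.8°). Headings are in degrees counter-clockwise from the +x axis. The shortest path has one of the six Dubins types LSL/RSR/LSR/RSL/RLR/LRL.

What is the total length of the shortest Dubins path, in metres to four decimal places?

25.2759 m

Let ψ = atan2(Δy, Δx) = atan2(1.55, -16.29) = 174.5646° be the start→goal bearing.
Normalize: d = |goal − start| / ρ = 16.363575/1.67 = 9.798548, α = (θ_start − ψ) mod 360° = 180.5354° = 3.150936 rad, β = (θ_goal − ψ) mod 360° = 208.2354° = 3.634393 rad.
Common terms: sin α = -0.009344, cos α = -0.999956, sin β = -0.473094, cos β = -0.881012, cos(α−β) = 0.885394, d² = 96.011546. Work in radians in the unit-radius frame; every candidate has L = ρ·(t + p + q).
LSL: p² = 2 + d² − 2cos(α−β) + 2d(sin α − sin β) = 105.328930; p = √p² = 10.262988; φ = atan2(cos β − cos α, d + sin α − sin β) = 0.011590 rad; t = (φ − α) mod 2π = 3.143839 rad, q = (β − φ) mod 2π = 3.622803 rad → L = 1.67·(3.143839 + 10.262988 + 3.622803) = 1.67·17.029630 = 28.439482 m
RSR: p² = 2 + d² − 2cos(α−β) + 2d(sin β − sin α) = 87.152587; p = √p² = 9.335555; φ = atan2(cos α − cos β, d − sin α + sin β) = -0.012741 rad; t = (α − φ) mod 2π = 3.163678 rad, q = (φ − β) mod 2π = 2.636051 rad → L = 1.67·(3.163678 + 9.335555 + 2.636051) = 1.67·15.135284 = 25.275924 m
LSR: p² = d² − 2 + 2cos(α−β) + 2d(sin α + sin β) = 86.327949; p = √p² = 9.291284; φ = atan2(−cos α − cos β, d + sin α + sin β) − atan2(−2, p) = 0.411247 rad; t = (φ − α) mod 2π = 3.543496 rad, q = (φ − β) mod 2π = 3.060040 rad → L = 1.67·(3.543496 + 9.291284 + 3.060040) = 1.67·15.894819 = 26.544348 m
RSL: p² = d² − 2 + 2cos(α−β) − 2d(sin α + sin β) = 105.236717; p = √p² = 10.258495; φ = atan2(cos α + cos β, d − sin α − sin β) − atan2(2, p) = -0.373500 rad; t = (α − φ) mod 2π = 3.524436 rad, q = (β − φ) mod 2π = 4.007892 rad → L = 1.67·(3.524436 + 10.258495 + 4.007892) = 1.67·17.790823 = 29.710675 m
RLR: c = (6 − d² + 2cos(α−β) + 2d(sin α − sin β))/8 = -9.894073, |c| > 1 → infeasible
LRL: c = (6 − d² + 2cos(α−β) − 2d(sin α − sin β))/8 = -12.166116, |c| > 1 → infeasible
Shortest: RSR with L = 25.275924 m ≈ 25.2759 m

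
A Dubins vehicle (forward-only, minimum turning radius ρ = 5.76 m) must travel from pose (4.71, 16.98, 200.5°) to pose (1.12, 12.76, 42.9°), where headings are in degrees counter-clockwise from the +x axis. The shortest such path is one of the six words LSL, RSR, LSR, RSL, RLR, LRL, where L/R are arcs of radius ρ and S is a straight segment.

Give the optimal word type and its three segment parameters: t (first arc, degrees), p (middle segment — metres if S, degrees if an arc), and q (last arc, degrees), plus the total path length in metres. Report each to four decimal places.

RLR: t = 63.3461°, p = 284.9581°, q = 19.2120°, L = 36.9468 m

Let ψ = atan2(Δy, Δx) = atan2(-4.22, -3.59) = -130.3882° be the start→goal bearing.
Normalize: d = |goal − start| / ρ = 5.540442/5.76 = 0.961882, α = (θ_start − ψ) mod 360° = 330.8882° = 5.775088 rad, β = (θ_goal − ψ) mod 360° = 173.2882° = 3.024449 rad.
Common terms: sin α = -0.486516, cos α = 0.873672, sin β = 0.116876, cos β = -0.993147, cos(α−β) = -0.924546, d² = 0.925218. Work in radians in the unit-radius frame; every candidate has L = ρ·(t + p + q).
LSL: p² = 2 + d² − 2cos(α−β) + 2d(sin α − sin β) = 3.613527; p = √p² = 1.900928; φ = atan2(cos β − cos α, d + sin α − sin β) = -1.381073 rad; t = (φ − α) mod 2π = 5.410210 rad, q = (β − φ) mod 2π = 4.405522 rad → L = 5.76·(5.410210 + 1.900928 + 4.405522) = 5.76·11.716660 = 67.487959 m
RSR: p² = 2 + d² − 2cos(α−β) + 2d(sin β − sin α) = 5.935093; p = √p² = 2.436205; φ = atan2(cos α − cos β, d − sin α + sin β) = 0.873033 rad; t = (α − φ) mod 2π = 4.902055 rad, q = (φ − β) mod 2π = 4.131770 rad → L = 5.76·(4.902055 + 2.436205 + 4.131770) = 5.76·11.470029 = 66.067366 m
LSR: p² = d² − 2 + 2cos(α−β) + 2d(sin α + sin β) = -3.634975 < 0 → infeasible
RSL: p² = d² − 2 + 2cos(α−β) − 2d(sin α + sin β) = -2.212774 < 0 → infeasible
RLR: c = (6 − d² + 2cos(α−β) + 2d(sin α − sin β))/8 = 0.258113; p = 2π − arccos c = 4.973458 rad; φ = atan2(cos α − cos β, d − sin α + sin β) = 0.873033 rad; t = (α − φ + p/2) mod 2π = 1.105598 rad, q = (α − β − t + p) mod 2π = 0.335313 rad → L = 5.76·(1.105598 + 4.973458 + 0.335313) = 5.76·6.414369 = 36.946768 m
LRL: c = (6 − d² + 2cos(α−β) − 2d(sin α − sin β))/8 = 0.548309; p = 2π − arccos c = 5.292730 rad; φ = atan2(cos β − cos α, d + sin α − sin β) = -1.381073 rad; t = (φ − α + p/2) mod 2π = 1.773389 rad, q = (β − α − t + p) mod 2π = 0.768702 rad → L = 5.76·(1.773389 + 5.292730 + 0.768702) = 5.76·7.834821 = 45.128570 m
Shortest: RLR with L = 36.946768 m ≈ 36.9468 m
Convert RLR to answer units (arcs ×180/π): t = 1.105598·180/π = 63.3461°, p = 4.973458·180/π = 284.9581°, q = 0.335313·180/π = 19.2120°, L = 36.9468 m.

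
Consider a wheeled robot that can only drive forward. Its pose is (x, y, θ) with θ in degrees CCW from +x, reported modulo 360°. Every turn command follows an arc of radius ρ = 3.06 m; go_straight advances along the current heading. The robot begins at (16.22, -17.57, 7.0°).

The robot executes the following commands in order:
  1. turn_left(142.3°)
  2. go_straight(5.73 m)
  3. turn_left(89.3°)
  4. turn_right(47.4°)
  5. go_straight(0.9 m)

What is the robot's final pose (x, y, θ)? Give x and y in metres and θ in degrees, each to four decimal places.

(5.4079, -11.5954, 191.2000°)

set_pose: (x, y, θ) = (16.2200, -17.5700, 7.0000°), ρ = 3.06
turn_left(142.3°): centre at ρ to the left, rotate +142.3° → (17.4093, -11.9017, 149.3000°)
go_straight(5.73): x += 5.73·cos θ, y += 5.73·sin θ → (12.4824, -8.9762, 149.3000°)
turn_left(89.3°): centre at ρ to the left, rotate +89.3° → (8.3083, -10.0131, 238.6000°)
turn_right(47.4°): centre at ρ to the right, rotate −47.4° → (6.2908, -11.4205, 191.2000°)
go_straight(0.9): x += 0.9·cos θ, y += 0.9·sin θ → (5.4079, -11.5954, 191.2000°)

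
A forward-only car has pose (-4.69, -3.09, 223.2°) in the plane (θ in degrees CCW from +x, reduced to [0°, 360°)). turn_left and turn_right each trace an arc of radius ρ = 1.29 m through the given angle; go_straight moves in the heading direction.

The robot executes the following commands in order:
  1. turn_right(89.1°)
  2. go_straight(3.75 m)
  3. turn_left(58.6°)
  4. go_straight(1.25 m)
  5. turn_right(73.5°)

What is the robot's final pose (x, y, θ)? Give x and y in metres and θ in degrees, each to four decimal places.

set_pose: (x, y, θ) = (-4.6900, -3.0900, 223.2000°), ρ = 1.29
turn_right(89.1°): centre at ρ to the right, rotate −89.1° → (-6.4994, -3.0474, 134.1000°)
go_straight(3.75): x += 3.75·cos θ, y += 3.75·sin θ → (-9.1091, -0.3544, 134.1000°)
turn_left(58.6°): centre at ρ to the left, rotate +58.6° → (-10.3191, 0.0063, 192.7000°)
go_straight(1.25): x += 1.25·cos θ, y += 1.25·sin θ → (-11.5385, -0.2685, 192.7000°)
turn_right(73.5°): centre at ρ to the right, rotate −73.5° → (-12.9482, 0.3606, 119.2000°)

(-12.9482, 0.3606, 119.2000°)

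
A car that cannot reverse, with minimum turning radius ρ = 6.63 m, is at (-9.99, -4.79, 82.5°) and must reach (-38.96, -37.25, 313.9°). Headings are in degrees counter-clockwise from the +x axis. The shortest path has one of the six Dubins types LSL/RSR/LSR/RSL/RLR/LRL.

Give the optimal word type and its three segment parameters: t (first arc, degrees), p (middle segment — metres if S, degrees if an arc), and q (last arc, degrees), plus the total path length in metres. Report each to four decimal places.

Let ψ = atan2(Δy, Δx) = atan2(-32.46, -28.97) = -131.7484° be the start→goal bearing.
Normalize: d = |goal − start| / ρ = 43.507614/6.63 = 6.562234, α = (θ_start − ψ) mod 360° = 214.2484° = 3.739339 rad, β = (θ_goal − ψ) mod 360° = 85.6484° = 1.494846 rad.
Common terms: sin α = -0.562781, cos α = -0.826606, sin β = 0.997117, cos β = 0.075877, cos(α−β) = -0.623880, d² = 43.062921. Work in radians in the unit-radius frame; every candidate has L = ρ·(t + p + q).
LSL: p² = 2 + d² − 2cos(α−β) + 2d(sin α − sin β) = 25.837839; p = √p² = 5.083093; φ = atan2(cos β − cos α, d + sin α − sin β) = 0.178492 rad; t = (φ − α) mod 2π = 2.722338 rad, q = (β − φ) mod 2π = 1.316354 rad → L = 6.63·(2.722338 + 5.083093 + 1.316354) = 6.63·9.121785 = 60.477437 m
RSR: p² = 2 + d² − 2cos(α−β) + 2d(sin β − sin α) = 66.783520; p = √p² = 8.172118; φ = atan2(cos α − cos β, d − sin α + sin β) = -0.110660 rad; t = (α − φ) mod 2π = 3.850000 rad, q = (φ − β) mod 2π = 4.677679 rad → L = 6.63·(3.850000 + 8.172118 + 4.677679) = 6.63·16.699797 = 110.719655 m
LSR: p² = d² − 2 + 2cos(α−β) + 2d(sin α + sin β) = 45.515587; p = √p² = 6.746524; φ = atan2(−cos α − cos β, d + sin α + sin β) − atan2(−2, p) = 0.395086 rad; t = (φ − α) mod 2π = 2.938932 rad, q = (φ − β) mod 2π = 5.183426 rad → L = 6.63·(2.938932 + 6.746524 + 5.183426) = 6.63·14.868882 = 98.580686 m
RSL: p² = d² − 2 + 2cos(α−β) − 2d(sin α + sin β) = 34.114736; p = √p² = 5.840782; φ = atan2(cos α + cos β, d − sin α − sin β) − atan2(2, p) = -0.451809 rad; t = (α − φ) mod 2π = 4.191148 rad, q = (β − φ) mod 2π = 1.946655 rad → L = 6.63·(4.191148 + 5.840782 + 1.946655) = 6.63·11.978585 = 79.418017 m
RLR: c = (6 − d² + 2cos(α−β) + 2d(sin α − sin β))/8 = -7.347940, |c| > 1 → infeasible
LRL: c = (6 − d² + 2cos(α−β) − 2d(sin α − sin β))/8 = -2.229730, |c| > 1 → infeasible
Shortest: LSL with L = 60.477437 m ≈ 60.4774 m
Convert LSL to answer units (arcs ×180/π): t = 2.722338·180/π = 155.9785°, p = ρ·p = 6.63·5.083093 = 33.7009 m, q = 1.316354·180/π = 75.4215°, L = 60.4774 m.

LSL: t = 155.9785°, p = 33.7009 m, q = 75.4215°, L = 60.4774 m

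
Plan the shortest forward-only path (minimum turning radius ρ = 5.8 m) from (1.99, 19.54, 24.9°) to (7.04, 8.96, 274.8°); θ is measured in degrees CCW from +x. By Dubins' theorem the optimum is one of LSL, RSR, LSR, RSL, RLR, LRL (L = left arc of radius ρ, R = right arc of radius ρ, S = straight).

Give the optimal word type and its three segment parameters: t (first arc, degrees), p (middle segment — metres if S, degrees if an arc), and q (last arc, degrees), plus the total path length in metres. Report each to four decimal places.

LRL: t = 44.9118°, p = 237.9504°, q = 82.9386°, L = 37.0297 m

Let ψ = atan2(Δy, Δx) = atan2(-10.58, 5.05) = -64.4841° be the start→goal bearing.
Normalize: d = |goal − start| / ρ = 11.723434/5.8 = 2.021282, α = (θ_start − ψ) mod 360° = 89.3841° = 1.560047 rad, β = (θ_goal − ψ) mod 360° = 339.2841° = 5.921625 rad.
Common terms: sin α = 0.999942, cos α = 0.010749, sin β = -0.353734, cos β = 0.935346, cos(α−β) = -0.343660, d² = 4.085580. Work in radians in the unit-radius frame; every candidate has L = ρ·(t + p + q).
LSL: p² = 2 + d² − 2cos(α−β) + 2d(sin α − sin β) = 12.245221; p = √p² = 3.499317; φ = atan2(cos β − cos α, d + sin α − sin β) = 0.267397 rad; t = (φ − α) mod 2π = 4.990535 rad, q = (β − φ) mod 2π = 5.654228 rad → L = 5.8·(4.990535 + 3.499317 + 5.654228) = 5.8·14.144080 = 82.035666 m
RSR: p² = 2 + d² − 2cos(α−β) + 2d(sin β − sin α) = 1.300577; p = √p² = 1.140428; φ = atan2(cos α − cos β, d − sin α + sin β) = -0.945424 rad; t = (α − φ) mod 2π = 2.505472 rad, q = (φ − β) mod 2π = 5.699321 rad → L = 5.8·(2.505472 + 1.140428 + 5.699321) = 5.8·9.345221 = 54.202283 m
LSR: p² = d² − 2 + 2cos(α−β) + 2d(sin α + sin β) = 4.010598; p = √p² = 2.002648; φ = atan2(−cos α − cos β, d + sin α + sin β) − atan2(−2, p) = 0.443902 rad; t = (φ − α) mod 2π = 5.167040 rad, q = (φ − β) mod 2π = 0.805462 rad → L = 5.8·(5.167040 + 2.002648 + 0.805462) = 5.8·7.975150 = 46.255872 m
RSL: p² = d² − 2 + 2cos(α−β) − 2d(sin α + sin β) = -1.214077 < 0 → infeasible
RLR: c = (6 − d² + 2cos(α−β) + 2d(sin α − sin β))/8 = 0.837428; p = 2π − arccos c = 5.704949 rad; φ = atan2(cos α − cos β, d − sin α + sin β) = -0.945424 rad; t = (α − φ + p/2) mod 2π = 5.357946 rad, q = (α − β − t + p) mod 2π = 2.268610 rad → L = 5.8·(5.357946 + 5.704949 + 2.268610) = 5.8·13.331505 = 77.322731 m
LRL: c = (6 − d² + 2cos(α−β) − 2d(sin α − sin β))/8 = -0.530653; p = 2π − arccos c = 4.153019 rad; φ = atan2(cos β − cos α, d + sin α − sin β) = 0.267397 rad; t = (φ − α + p/2) mod 2π = 0.783859 rad, q = (β − α − t + p) mod 2π = 1.447552 rad → L = 5.8·(0.783859 + 4.153019 + 1.447552) = 5.8·6.384430 = 37.029692 m
Shortest: LRL with L = 37.029692 m ≈ 37.0297 m
Convert LRL to answer units (arcs ×180/π): t = 0.783859·180/π = 44.9118°, p = 4.153019·180/π = 237.9504°, q = 1.447552·180/π = 82.9386°, L = 37.0297 m.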